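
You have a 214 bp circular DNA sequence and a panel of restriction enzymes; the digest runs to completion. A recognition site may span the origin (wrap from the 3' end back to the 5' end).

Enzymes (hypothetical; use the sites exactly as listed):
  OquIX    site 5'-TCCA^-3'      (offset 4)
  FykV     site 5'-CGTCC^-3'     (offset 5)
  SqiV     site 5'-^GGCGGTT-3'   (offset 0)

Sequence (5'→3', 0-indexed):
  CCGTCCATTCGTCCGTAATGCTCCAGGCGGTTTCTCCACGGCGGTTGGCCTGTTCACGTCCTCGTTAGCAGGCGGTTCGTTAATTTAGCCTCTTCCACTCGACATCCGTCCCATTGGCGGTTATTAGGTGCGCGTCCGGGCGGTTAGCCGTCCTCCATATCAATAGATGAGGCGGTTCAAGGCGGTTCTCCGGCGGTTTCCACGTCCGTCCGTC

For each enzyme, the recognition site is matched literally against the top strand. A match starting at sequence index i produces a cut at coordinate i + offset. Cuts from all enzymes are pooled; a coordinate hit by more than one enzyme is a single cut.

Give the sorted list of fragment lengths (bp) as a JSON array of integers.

[1,1,1,4,4,4,4,5,5,7,9,10,11,11,11,13,13,14,15,22,22,27]

Scan for sites:
  OquIX TCCA/4: at [3, 21, 34, 93, 153, 198] ⇒ [7, 25, 38, 97, 157, 202]
  FykV CGTCC/5: at [1, 9, 56, 106, 132, 148, 202, 206, 210] ⇒ [1, 6, 14, 61, 111, 137, 153, 207, 211]
  SqiV GGCGGTT/0: at [25, 39, 70, 115, 138, 170, 180, 191] ⇒ [25, 39, 70, 115, 138, 170, 180, 191]

Pooled cuts: [1, 6, 7, 14, 25, 38, 39, 61, 70, 97, 111, 115, 137, 138, 153, 157, 170, 180, 191, 202, 207, 211]

Fragment lengths:
  1→6: 5 bp
  6→7: 1 bp
  7→14: 7 bp
  14→25: 11 bp
  25→38: 13 bp
  38→39: 1 bp
  39→61: 22 bp
  61→70: 9 bp
  70→97: 27 bp
  97→111: 14 bp
  111→115: 4 bp
  115→137: 22 bp
  137→138: 1 bp
  138→153: 15 bp
  153→157: 4 bp
  157→170: 13 bp
  170→180: 10 bp
  180→191: 11 bp
  191→202: 11 bp
  202→207: 5 bp
  207→211: 4 bp
  211→1 (wrap): 214-211+1 = 4 bp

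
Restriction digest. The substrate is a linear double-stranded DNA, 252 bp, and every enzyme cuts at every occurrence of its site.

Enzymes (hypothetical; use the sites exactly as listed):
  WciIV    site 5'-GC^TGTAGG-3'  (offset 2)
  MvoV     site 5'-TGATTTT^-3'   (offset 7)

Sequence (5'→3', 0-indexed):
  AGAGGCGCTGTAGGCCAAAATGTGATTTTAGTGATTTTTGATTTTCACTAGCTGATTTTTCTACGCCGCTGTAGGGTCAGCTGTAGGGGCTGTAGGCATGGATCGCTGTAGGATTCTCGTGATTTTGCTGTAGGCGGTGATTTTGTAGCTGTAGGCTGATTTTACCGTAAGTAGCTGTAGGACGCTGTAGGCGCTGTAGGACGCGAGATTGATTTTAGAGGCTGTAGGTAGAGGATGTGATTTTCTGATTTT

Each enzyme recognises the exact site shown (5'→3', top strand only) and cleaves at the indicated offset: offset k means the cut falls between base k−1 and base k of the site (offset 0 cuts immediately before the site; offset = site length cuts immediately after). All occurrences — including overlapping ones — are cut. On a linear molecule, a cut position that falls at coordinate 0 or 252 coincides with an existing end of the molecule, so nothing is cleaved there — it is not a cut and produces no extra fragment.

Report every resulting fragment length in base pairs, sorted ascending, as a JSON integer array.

Scan for sites:
  WciIV (GCTGTAGG, off=2): starts [6, 67, 79, 88, 104, 126, 147, 173, 183, 192, 220] → cuts [8, 69, 81, 90, 106, 128, 149, 175, 185, 194, 222]
  MvoV (TGATTTT, off=7): starts [22, 31, 38, 52, 119, 137, 156, 209, 237, 245] → cuts [29, 38, 45, 59, 126, 144, 163, 216, 244] (position 252 is a terminus of the linear molecule — no cut)

Pooled cuts: [8, 29, 38, 45, 59, 69, 81, 90, 106, 126, 128, 144, 149, 163, 175, 185, 194, 216, 222, 244]

Fragments:
  [0,8): 8 bp
  [8,29): 21 bp
  [29,38): 9 bp
  [38,45): 7 bp
  [45,59): 14 bp
  [59,69): 10 bp
  [69,81): 12 bp
  [81,90): 9 bp
  [90,106): 16 bp
  [106,126): 20 bp
  [126,128): 2 bp
  [128,144): 16 bp
  [144,149): 5 bp
  [149,163): 14 bp
  [163,175): 12 bp
  [175,185): 10 bp
  [185,194): 9 bp
  [194,216): 22 bp
  [216,222): 6 bp
  [222,244): 22 bp
  [244,252): 8 bp

[2,5,6,7,8,8,9,9,9,10,10,12,12,14,14,16,16,20,21,22,22]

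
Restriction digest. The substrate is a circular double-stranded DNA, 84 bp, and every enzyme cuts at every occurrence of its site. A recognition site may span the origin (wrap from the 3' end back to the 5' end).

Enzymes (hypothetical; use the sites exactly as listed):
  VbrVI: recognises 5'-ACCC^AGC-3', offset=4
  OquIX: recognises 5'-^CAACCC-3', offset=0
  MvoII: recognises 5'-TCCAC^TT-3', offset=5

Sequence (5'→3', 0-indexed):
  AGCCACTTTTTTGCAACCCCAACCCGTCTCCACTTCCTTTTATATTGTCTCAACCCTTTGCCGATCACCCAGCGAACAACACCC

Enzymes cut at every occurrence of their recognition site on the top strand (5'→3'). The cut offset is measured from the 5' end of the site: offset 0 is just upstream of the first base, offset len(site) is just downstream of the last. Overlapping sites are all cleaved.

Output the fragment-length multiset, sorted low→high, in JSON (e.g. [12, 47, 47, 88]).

[6,13,14,14,17,20]

Scan for sites:
  VbrVI (ACCCAGC, off=4): starts [66, 80] → cuts [0, 70]
  OquIX (CAACCC, off=0): starts [13, 19, 50] → cuts [13, 19, 50]
  MvoII (TCCACTT, off=5): starts [28] → cuts [33]

Pooled cuts: [0, 13, 19, 33, 50, 70]

Fragment lengths:
  0→13: 13 bp
  13→19: 6 bp
  19→33: 14 bp
  33→50: 17 bp
  50→70: 20 bp
  70→0 (wrap): 84-70+0 = 14 bp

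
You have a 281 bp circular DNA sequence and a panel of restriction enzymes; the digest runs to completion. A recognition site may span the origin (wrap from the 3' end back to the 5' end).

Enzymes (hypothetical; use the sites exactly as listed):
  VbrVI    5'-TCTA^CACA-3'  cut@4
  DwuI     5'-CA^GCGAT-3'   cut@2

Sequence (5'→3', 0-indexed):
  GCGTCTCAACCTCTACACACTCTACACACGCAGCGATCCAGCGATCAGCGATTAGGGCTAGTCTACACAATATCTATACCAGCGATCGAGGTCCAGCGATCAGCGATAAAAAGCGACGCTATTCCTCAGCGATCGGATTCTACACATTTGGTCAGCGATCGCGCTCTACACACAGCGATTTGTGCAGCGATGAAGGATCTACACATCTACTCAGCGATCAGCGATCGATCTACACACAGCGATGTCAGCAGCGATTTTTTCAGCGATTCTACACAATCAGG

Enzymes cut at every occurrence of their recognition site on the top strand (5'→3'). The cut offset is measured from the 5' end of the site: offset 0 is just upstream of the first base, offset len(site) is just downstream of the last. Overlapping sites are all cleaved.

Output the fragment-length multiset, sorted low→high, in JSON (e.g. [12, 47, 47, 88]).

[6,6,7,7,7,8,8,9,9,12,12,12,12,12,12,14,14,14,15,16,18,25,26]

Per-enzyme occurrences:
  VbrVI TCTACACA/4: at [11, 20, 61, 138, 164, 197, 228, 267] ⇒ [15, 24, 65, 142, 168, 201, 232, 271]
  DwuI CAGCGAT/2: at [30, 38, 45, 79, 93, 100, 126, 152, 172, 184, 211, 218, 236, 248, 260] ⇒ [32, 40, 47, 81, 95, 102, 128, 154, 174, 186, 213, 220, 238, 250, 262]

All cut coordinates (distinct, sorted): [15, 24, 32, 40, 47, 65, 81, 95, 102, 128, 142, 154, 168, 174, 186, 201, 213, 220, 232, 238, 250, 262, 271]

Fragments:
  15→24: 9 bp
  24→32: 8 bp
  32→40: 8 bp
  40→47: 7 bp
  47→65: 18 bp
  65→81: 16 bp
  81→95: 14 bp
  95→102: 7 bp
  102→128: 26 bp
  128→142: 14 bp
  142→154: 12 bp
  154→168: 14 bp
  168→174: 6 bp
  174→186: 12 bp
  186→201: 15 bp
  201→213: 12 bp
  213→220: 7 bp
  220→232: 12 bp
  232→238: 6 bp
  238→250: 12 bp
  250→262: 12 bp
  262→271: 9 bp
  271→15 (wrap): 281-271+15 = 25 bp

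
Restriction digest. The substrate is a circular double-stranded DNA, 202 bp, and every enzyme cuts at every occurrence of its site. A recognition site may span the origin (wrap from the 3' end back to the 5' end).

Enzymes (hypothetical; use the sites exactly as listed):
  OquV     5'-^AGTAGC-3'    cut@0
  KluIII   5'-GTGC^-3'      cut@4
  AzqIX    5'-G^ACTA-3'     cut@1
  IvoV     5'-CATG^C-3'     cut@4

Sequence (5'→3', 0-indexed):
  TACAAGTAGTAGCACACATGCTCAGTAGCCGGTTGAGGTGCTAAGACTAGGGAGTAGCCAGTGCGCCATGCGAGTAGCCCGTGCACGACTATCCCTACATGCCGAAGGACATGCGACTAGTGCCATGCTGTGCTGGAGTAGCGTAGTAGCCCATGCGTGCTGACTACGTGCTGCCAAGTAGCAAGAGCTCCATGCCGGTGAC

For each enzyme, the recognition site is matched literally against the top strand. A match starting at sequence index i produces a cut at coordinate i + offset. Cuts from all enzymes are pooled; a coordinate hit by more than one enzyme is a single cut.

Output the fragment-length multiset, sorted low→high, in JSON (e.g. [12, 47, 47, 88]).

[2,2,2,3,3,3,4,4,5,5,6,6,6,7,8,8,9,9,11,12,12,12,13,14,18,18]

Per-enzyme occurrences:
  OquV AGTAGC/0: at [7, 23, 52, 72, 136, 144, 176] ⇒ [7, 23, 52, 72, 136, 144, 176]
  KluIII GTGC/4: at [37, 60, 80, 119, 129, 156, 167] ⇒ [41, 64, 84, 123, 133, 160, 171]
  AzqIX GACTA/1: at [44, 86, 114, 161, 199] ⇒ [45, 87, 115, 162, 200]
  IvoV CATGC/4: at [16, 66, 97, 109, 123, 151, 190] ⇒ [20, 70, 101, 113, 127, 155, 194]

Pooled cuts: [7, 20, 23, 41, 45, 52, 64, 70, 72, 84, 87, 101, 113, 115, 123, 127, 133, 136, 144, 155, 160, 162, 171, 176, 194, 200]

Fragment lengths:
  7→20: 13 bp
  20→23: 3 bp
  23→41: 18 bp
  41→45: 4 bp
  45→52: 7 bp
  52→64: 12 bp
  64→70: 6 bp
  70→72: 2 bp
  72→84: 12 bp
  84→87: 3 bp
  87→101: 14 bp
  101→113: 12 bp
  113→115: 2 bp
  115→123: 8 bp
  123→127: 4 bp
  127→133: 6 bp
  133→136: 3 bp
  136→144: 8 bp
  144→155: 11 bp
  155→160: 5 bp
  160→162: 2 bp
  162→171: 9 bp
  171→176: 5 bp
  176→194: 18 bp
  194→200: 6 bp
  200→7 (wrap): 202-200+7 = 9 bp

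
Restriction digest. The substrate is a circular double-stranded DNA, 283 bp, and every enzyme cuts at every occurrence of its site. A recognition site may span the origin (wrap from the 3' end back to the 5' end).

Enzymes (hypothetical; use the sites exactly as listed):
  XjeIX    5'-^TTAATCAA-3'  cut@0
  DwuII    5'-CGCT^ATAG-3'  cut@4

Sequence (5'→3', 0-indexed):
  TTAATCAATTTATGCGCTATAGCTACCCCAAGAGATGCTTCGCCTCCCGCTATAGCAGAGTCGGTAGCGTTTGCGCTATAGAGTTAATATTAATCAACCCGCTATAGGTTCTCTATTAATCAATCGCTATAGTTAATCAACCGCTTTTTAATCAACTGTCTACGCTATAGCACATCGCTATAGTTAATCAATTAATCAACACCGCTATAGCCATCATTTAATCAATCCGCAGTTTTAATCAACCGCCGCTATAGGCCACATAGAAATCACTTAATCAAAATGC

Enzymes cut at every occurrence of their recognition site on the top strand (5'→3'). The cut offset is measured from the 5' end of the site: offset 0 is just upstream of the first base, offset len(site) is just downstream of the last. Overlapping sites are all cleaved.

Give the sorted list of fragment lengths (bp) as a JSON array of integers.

[4,4,8,11,12,12,13,13,13,14,15,15,16,17,18,19,20,26,33]

Per-enzyme occurrences:
  XjeIX TTAATCAA/0: at [0, 89, 115, 132, 147, 183, 191, 217, 234, 270] ⇒ [0, 89, 115, 132, 147, 183, 191, 217, 234, 270]
  DwuII CGCTATAG/4: at [14, 47, 73, 99, 124, 162, 175, 202, 246] ⇒ [18, 51, 77, 103, 128, 166, 179, 206, 250]

All cut coordinates (distinct, sorted): [0, 18, 51, 77, 89, 103, 115, 128, 132, 147, 166, 179, 183, 191, 206, 217, 234, 250, 270]

Fragment lengths:
  0→18: 18 bp
  18→51: 33 bp
  51→77: 26 bp
  77→89: 12 bp
  89→103: 14 bp
  103→115: 12 bp
  115→128: 13 bp
  128→132: 4 bp
  132→147: 15 bp
  147→166: 19 bp
  166→179: 13 bp
  179→183: 4 bp
  183→191: 8 bp
  191→206: 15 bp
  206→217: 11 bp
  217→234: 17 bp
  234→250: 16 bp
  250→270: 20 bp
  270→0 (wrap): 283-270+0 = 13 bp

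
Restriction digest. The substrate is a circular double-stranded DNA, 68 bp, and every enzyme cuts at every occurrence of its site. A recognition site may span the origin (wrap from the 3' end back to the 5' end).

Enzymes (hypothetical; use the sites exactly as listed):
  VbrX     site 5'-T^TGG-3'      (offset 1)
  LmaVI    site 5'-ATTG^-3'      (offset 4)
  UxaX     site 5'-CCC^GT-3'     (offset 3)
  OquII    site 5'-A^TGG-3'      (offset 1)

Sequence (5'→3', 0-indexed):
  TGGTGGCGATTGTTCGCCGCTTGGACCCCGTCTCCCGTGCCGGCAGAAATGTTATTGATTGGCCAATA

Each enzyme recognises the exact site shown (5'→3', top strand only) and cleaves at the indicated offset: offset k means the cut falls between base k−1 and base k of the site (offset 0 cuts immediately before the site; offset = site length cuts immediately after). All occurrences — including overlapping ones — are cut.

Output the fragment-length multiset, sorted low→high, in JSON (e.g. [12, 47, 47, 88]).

[2,2,7,7,8,9,12,21]

Scan for sites:
  VbrX TTGG/1: at [20, 58] ⇒ [21, 59]
  LmaVI ATTG/4: at [8, 53, 57] ⇒ [12, 57, 61]
  UxaX CCCGT/3: at [26, 33] ⇒ [29, 36]
  OquII ATGG/1: at [67] ⇒ [0]

Pooled cuts: [0, 12, 21, 29, 36, 57, 59, 61]

Fragments:
  0→12: 12 bp
  12→21: 9 bp
  21→29: 8 bp
  29→36: 7 bp
  36→57: 21 bp
  57→59: 2 bp
  59→61: 2 bp
  61→0 (wrap): 68-61+0 = 7 bp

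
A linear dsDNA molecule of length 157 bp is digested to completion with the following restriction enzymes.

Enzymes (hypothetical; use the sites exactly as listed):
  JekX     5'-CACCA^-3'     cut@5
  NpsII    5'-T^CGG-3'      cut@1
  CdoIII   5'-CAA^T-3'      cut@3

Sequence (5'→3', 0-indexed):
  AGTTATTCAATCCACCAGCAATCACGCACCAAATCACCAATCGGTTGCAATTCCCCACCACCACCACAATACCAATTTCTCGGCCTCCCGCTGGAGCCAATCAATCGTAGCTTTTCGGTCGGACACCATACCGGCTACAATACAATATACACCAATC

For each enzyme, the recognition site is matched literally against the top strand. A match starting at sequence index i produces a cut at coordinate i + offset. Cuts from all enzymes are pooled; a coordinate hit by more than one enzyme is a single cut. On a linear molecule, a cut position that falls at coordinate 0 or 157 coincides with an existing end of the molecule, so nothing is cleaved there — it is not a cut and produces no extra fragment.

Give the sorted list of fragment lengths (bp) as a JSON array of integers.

[1,1,1,2,3,3,3,4,4,4,5,5,6,7,8,9,9,9,10,10,10,11,12,20]

Per-enzyme occurrences:
  JekX (CACCA, off=5): starts [12, 26, 34, 55, 58, 61, 123, 149] → cuts [17, 31, 39, 60, 63, 66, 128, 154]
  NpsII (TCGG, off=1): starts [40, 79, 114, 118] → cuts [41, 80, 115, 119]
  CdoIII (CAAT, off=3): starts [7, 18, 37, 47, 66, 72, 97, 101, 137, 142, 152] → cuts [10, 21, 40, 50, 69, 75, 100, 104, 140, 145, 155]

Pooled cuts: [10, 17, 21, 31, 39, 40, 41, 50, 60, 63, 66, 69, 75, 80, 100, 104, 115, 119, 128, 140, 145, 154, 155]

Fragment lengths:
  [0,10): 10 bp
  [10,17): 7 bp
  [17,21): 4 bp
  [21,31): 10 bp
  [31,39): 8 bp
  [39,40): 1 bp
  [40,41): 1 bp
  [41,50): 9 bp
  [50,60): 10 bp
  [60,63): 3 bp
  [63,66): 3 bp
  [66,69): 3 bp
  [69,75): 6 bp
  [75,80): 5 bp
  [80,100): 20 bp
  [100,104): 4 bp
  [104,115): 11 bp
  [115,119): 4 bp
  [119,128): 9 bp
  [128,140): 12 bp
  [140,145): 5 bp
  [145,154): 9 bp
  [154,155): 1 bp
  [155,157): 2 bp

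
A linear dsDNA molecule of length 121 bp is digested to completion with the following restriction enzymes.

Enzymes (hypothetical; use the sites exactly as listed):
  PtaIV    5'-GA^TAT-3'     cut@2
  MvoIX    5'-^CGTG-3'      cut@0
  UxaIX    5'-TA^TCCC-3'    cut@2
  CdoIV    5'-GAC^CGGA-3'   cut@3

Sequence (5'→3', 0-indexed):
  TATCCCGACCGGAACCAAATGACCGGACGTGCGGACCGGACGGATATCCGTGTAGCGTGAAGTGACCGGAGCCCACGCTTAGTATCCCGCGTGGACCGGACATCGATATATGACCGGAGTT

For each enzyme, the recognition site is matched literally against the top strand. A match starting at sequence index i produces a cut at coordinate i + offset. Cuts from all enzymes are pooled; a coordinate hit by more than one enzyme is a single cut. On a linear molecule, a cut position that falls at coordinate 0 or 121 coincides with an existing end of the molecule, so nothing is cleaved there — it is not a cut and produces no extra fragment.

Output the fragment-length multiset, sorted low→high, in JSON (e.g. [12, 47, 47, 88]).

[2,4,4,5,7,7,7,7,8,8,9,10,11,14,18]

Per-enzyme occurrences:
  PtaIV (GATAT, off=2): starts [42, 104] → cuts [44, 106]
  MvoIX (CGTG, off=0): starts [27, 48, 55, 89] → cuts [27, 48, 55, 89]
  UxaIX (TATCCC, off=2): starts [0, 82] → cuts [2, 84]
  CdoIV (GACCGGA, off=3): starts [6, 20, 33, 63, 93, 111] → cuts [9, 23, 36, 66, 96, 114]

Pooled cuts: [2, 9, 23, 27, 36, 44, 48, 55, 66, 84, 89, 96, 106, 114]

Fragments:
  [0,2): 2 bp
  [2,9): 7 bp
  [9,23): 14 bp
  [23,27): 4 bp
  [27,36): 9 bp
  [36,44): 8 bp
  [44,48): 4 bp
  [48,55): 7 bp
  [55,66): 11 bp
  [66,84): 18 bp
  [84,89): 5 bp
  [89,96): 7 bp
  [96,106): 10 bp
  [106,114): 8 bp
  [114,121): 7 bp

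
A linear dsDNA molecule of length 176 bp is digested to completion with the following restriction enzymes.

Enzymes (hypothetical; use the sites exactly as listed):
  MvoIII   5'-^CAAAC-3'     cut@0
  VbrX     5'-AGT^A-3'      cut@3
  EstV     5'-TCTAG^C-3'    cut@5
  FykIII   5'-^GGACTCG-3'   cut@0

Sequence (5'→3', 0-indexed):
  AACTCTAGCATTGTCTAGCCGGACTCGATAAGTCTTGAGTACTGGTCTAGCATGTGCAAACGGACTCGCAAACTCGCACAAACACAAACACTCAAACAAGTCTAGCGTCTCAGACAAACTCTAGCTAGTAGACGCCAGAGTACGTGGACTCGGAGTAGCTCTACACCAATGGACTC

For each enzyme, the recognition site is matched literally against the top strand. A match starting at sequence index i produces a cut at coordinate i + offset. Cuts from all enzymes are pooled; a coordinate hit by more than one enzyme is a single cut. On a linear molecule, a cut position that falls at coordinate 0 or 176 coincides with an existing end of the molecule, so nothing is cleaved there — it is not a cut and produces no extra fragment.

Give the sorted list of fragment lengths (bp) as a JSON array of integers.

[2,4,5,5,6,6,7,8,8,9,10,10,10,10,11,12,13,20,20]

Site scan:
  MvoIII (CAAAC, off=0): starts [56, 68, 78, 84, 92, 114] → cuts [56, 68, 78, 84, 92, 114]
  VbrX (AGTA, off=3): starts [37, 126, 138, 153] → cuts [40, 129, 141, 156]
  EstV (TCTAGC, off=5): starts [3, 13, 45, 100, 119] → cuts [8, 18, 50, 105, 124]
  FykIII (GGACTCG, off=0): starts [20, 61, 145] → cuts [20, 61, 145]

All cut coordinates (distinct, sorted): [8, 18, 20, 40, 50, 56, 61, 68, 78, 84, 92, 105, 114, 124, 129, 141, 145, 156]

Fragment lengths:
  [0,8): 8 bp
  [8,18): 10 bp
  [18,20): 2 bp
  [20,40): 20 bp
  [40,50): 10 bp
  [50,56): 6 bp
  [56,61): 5 bp
  [61,68): 7 bp
  [68,78): 10 bp
  [78,84): 6 bp
  [84,92): 8 bp
  [92,105): 13 bp
  [105,114): 9 bp
  [114,124): 10 bp
  [124,129): 5 bp
  [129,141): 12 bp
  [141,145): 4 bp
  [145,156): 11 bp
  [156,176): 20 bp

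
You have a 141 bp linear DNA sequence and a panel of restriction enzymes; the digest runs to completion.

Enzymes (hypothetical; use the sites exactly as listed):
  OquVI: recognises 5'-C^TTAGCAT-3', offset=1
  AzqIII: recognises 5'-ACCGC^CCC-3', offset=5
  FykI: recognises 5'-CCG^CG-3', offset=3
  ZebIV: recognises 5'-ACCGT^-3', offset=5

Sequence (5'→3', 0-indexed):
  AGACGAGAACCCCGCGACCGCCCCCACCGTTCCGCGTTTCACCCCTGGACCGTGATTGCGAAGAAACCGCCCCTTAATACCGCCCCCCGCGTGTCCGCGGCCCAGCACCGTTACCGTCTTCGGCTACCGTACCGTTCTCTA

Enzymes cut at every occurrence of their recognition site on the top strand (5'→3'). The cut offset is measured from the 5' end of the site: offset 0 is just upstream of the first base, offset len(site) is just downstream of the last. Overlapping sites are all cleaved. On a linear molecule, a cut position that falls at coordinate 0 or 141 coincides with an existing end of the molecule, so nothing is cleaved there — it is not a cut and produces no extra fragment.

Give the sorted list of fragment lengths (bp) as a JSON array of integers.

Site scan:
  OquVI (CTTAGCAT, off=1): no sites
  AzqIII ACCGCCCC/5: at [16, 65, 78] ⇒ [21, 70, 83]
  FykI CCGCG/3: at [11, 31, 86, 94] ⇒ [14, 34, 89, 97]
  ZebIV ACCGT/5: at [25, 48, 106, 112, 125, 130] ⇒ [30, 53, 111, 117, 130, 135]

All cut coordinates (distinct, sorted): [14, 21, 30, 34, 53, 70, 83, 89, 97, 111, 117, 130, 135]

Fragment lengths:
  [0,14): 14 bp
  [14,21): 7 bp
  [21,30): 9 bp
  [30,34): 4 bp
  [34,53): 19 bp
  [53,70): 17 bp
  [70,83): 13 bp
  [83,89): 6 bp
  [89,97): 8 bp
  [97,111): 14 bp
  [111,117): 6 bp
  [117,130): 13 bp
  [130,135): 5 bp
  [135,141): 6 bp

[4,5,6,6,6,7,8,9,13,13,14,14,17,19]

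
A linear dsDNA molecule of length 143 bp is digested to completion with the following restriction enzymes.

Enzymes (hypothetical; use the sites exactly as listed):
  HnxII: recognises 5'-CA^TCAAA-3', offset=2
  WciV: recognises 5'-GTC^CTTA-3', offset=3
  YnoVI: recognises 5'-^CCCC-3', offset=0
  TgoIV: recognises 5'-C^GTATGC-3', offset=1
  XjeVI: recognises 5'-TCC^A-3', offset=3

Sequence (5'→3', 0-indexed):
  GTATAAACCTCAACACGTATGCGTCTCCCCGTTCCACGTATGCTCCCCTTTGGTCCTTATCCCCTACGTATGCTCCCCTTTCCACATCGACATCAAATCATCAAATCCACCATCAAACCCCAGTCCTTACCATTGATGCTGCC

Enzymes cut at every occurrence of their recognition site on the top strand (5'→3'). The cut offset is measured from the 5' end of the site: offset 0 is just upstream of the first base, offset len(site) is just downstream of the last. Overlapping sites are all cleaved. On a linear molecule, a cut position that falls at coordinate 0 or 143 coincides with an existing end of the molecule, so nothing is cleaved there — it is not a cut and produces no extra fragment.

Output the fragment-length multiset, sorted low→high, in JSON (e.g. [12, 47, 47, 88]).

[2,4,5,5,7,7,7,8,8,8,9,9,9,10,11,16,18]

Per-enzyme occurrences:
  HnxII (CATCAAA, off=2): starts [90, 98, 110] → cuts [92, 100, 112]
  WciV (GTCCTTA, off=3): starts [52, 122] → cuts [55, 125]
  YnoVI (CCCC, off=0): starts [26, 44, 60, 74, 117] → cuts [26, 44, 60, 74, 117]
  TgoIV (CGTATGC, off=1): starts [15, 36, 66] → cuts [16, 37, 67]
  XjeVI (TCCA, off=3): starts [32, 80, 105] → cuts [35, 83, 108]

All cut coordinates (distinct, sorted): [16, 26, 35, 37, 44, 55, 60, 67, 74, 83, 92, 100, 108, 112, 117, 125]

Fragment lengths:
  [0,16): 16 bp
  [16,26): 10 bp
  [26,35): 9 bp
  [35,37): 2 bp
  [37,44): 7 bp
  [44,55): 11 bp
  [55,60): 5 bp
  [60,67): 7 bp
  [67,74): 7 bp
  [74,83): 9 bp
  [83,92): 9 bp
  [92,100): 8 bp
  [100,108): 8 bp
  [108,112): 4 bp
  [112,117): 5 bp
  [117,125): 8 bp
  [125,143): 18 bp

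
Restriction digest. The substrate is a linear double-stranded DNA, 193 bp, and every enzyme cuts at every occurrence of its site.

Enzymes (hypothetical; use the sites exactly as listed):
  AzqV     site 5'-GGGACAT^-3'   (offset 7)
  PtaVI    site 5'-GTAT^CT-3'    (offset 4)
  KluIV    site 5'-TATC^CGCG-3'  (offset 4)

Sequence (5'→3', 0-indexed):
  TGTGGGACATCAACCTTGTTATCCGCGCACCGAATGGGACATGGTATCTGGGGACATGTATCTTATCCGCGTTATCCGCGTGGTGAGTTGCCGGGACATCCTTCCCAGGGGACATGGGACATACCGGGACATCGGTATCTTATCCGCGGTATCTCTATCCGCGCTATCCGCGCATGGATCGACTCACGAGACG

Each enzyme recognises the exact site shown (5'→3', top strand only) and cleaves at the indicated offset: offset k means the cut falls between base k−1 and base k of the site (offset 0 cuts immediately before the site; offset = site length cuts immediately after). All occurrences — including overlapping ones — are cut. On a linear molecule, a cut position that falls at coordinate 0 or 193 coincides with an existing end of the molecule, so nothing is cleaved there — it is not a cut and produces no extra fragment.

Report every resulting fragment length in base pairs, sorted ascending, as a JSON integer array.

Per-enzyme occurrences:
  AzqV GGGACAT/7: at [3, 35, 50, 92, 108, 115, 125] ⇒ [10, 42, 57, 99, 115, 122, 132]
  PtaVI GTATCT/4: at [43, 57, 134, 148] ⇒ [47, 61, 138, 152]
  KluIV TATCCGCG/4: at [19, 63, 72, 140, 155, 164] ⇒ [23, 67, 76, 144, 159, 168]

All cut coordinates (distinct, sorted): [10, 23, 42, 47, 57, 61, 67, 76, 99, 115, 122, 132, 138, 144, 152, 159, 168]

Fragment lengths:
  [0,10): 10 bp
  [10,23): 13 bp
  [23,42): 19 bp
  [42,47): 5 bp
  [47,57): 10 bp
  [57,61): 4 bp
  [61,67): 6 bp
  [67,76): 9 bp
  [76,99): 23 bp
  [99,115): 16 bp
  [115,122): 7 bp
  [122,132): 10 bp
  [132,138): 6 bp
  [138,144): 6 bp
  [144,152): 8 bp
  [152,159): 7 bp
  [159,168): 9 bp
  [168,193): 25 bp

[4,5,6,6,6,7,7,8,9,9,10,10,10,13,16,19,23,25]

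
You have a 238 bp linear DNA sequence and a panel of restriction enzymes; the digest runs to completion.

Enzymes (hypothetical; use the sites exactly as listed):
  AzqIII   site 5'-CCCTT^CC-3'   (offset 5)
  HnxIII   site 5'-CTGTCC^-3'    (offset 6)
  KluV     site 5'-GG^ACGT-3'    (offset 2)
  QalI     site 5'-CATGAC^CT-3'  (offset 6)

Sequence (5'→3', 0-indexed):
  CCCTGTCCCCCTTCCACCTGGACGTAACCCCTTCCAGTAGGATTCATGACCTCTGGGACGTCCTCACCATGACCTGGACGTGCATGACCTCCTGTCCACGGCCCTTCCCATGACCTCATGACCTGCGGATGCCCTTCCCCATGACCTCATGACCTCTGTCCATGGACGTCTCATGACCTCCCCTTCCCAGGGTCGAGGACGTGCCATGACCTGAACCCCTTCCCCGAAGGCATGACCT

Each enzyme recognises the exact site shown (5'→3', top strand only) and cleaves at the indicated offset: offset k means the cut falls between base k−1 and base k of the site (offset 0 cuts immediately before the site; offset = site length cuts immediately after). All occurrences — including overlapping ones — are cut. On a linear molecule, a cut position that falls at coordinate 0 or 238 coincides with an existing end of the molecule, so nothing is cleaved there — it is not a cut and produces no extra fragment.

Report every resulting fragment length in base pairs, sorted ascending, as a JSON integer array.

[2,4,4,5,7,8,8,8,8,8,8,8,9,9,9,11,11,12,12,12,13,14,15,16,17]

Site scan:
  AzqIII (CCCTTCC, off=5): starts [8, 28, 101, 131, 180, 216] → cuts [13, 33, 106, 136, 185, 221]
  HnxIII (CTGTCC, off=6): starts [2, 91, 155] → cuts [8, 97, 161]
  KluV (GGACGT, off=2): starts [19, 55, 75, 163, 196] → cuts [21, 57, 77, 165, 198]
  QalI (CATGACCT, off=6): starts [44, 67, 82, 108, 116, 139, 147, 171, 204, 230] → cuts [50, 73, 88, 114, 122, 145, 153, 177, 210, 236]

All cut coordinates (distinct, sorted): [8, 13, 21, 33, 50, 57, 73, 77, 88, 97, 106, 114, 122, 136, 145, 153, 161, 165, 177, 185, 198, 210, 221, 236]

Fragment lengths:
  [0,8): 8 bp
  [8,13): 5 bp
  [13,21): 8 bp
  [21,33): 12 bp
  [33,50): 17 bp
  [50,57): 7 bp
  [57,73): 16 bp
  [73,77): 4 bp
  [77,88): 11 bp
  [88,97): 9 bp
  [97,106): 9 bp
  [106,114): 8 bp
  [114,122): 8 bp
  [122,136): 14 bp
  [136,145): 9 bp
  [145,153): 8 bp
  [153,161): 8 bp
  [161,165): 4 bp
  [165,177): 12 bp
  [177,185): 8 bp
  [185,198): 13 bp
  [198,210): 12 bp
  [210,221): 11 bp
  [221,236): 15 bp
  [236,238): 2 bp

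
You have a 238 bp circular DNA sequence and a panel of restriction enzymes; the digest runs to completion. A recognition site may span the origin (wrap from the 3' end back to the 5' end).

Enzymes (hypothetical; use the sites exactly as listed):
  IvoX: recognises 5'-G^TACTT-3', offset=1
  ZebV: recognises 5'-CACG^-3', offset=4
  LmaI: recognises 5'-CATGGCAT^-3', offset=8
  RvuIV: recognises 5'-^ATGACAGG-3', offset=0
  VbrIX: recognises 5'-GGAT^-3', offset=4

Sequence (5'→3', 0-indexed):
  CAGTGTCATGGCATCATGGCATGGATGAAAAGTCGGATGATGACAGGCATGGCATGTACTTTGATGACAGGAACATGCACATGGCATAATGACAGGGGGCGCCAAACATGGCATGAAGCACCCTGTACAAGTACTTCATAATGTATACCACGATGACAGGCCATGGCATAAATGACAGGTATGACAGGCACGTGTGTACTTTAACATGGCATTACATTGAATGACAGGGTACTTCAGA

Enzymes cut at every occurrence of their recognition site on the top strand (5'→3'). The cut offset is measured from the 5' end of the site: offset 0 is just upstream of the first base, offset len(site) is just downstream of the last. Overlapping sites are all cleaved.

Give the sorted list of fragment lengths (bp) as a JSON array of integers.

[1,1,1,2,4,4,7,8,8,9,9,12,12,16,16,17,17,21,23,24,26]

Per-enzyme occurrences:
  IvoX GTACTT/1: at [55, 130, 195, 228] ⇒ [56, 131, 196, 229]
  ZebV CACG/4: at [148, 188] ⇒ [152, 192]
  LmaI CATGGCAT/8: at [6, 14, 47, 79, 106, 161, 204] ⇒ [14, 22, 55, 87, 114, 169, 212]
  RvuIV ATGACAGG/0: at [39, 63, 88, 152, 171, 180, 220] ⇒ [39, 63, 88, 152, 171, 180, 220]
  VbrIX GGAT/4: at [22, 34] ⇒ [26, 38]

All cut coordinates (distinct, sorted): [14, 22, 26, 38, 39, 55, 56, 63, 87, 88, 114, 131, 152, 169, 171, 180, 192, 196, 212, 220, 229]

Fragments:
  14→22: 8 bp
  22→26: 4 bp
  26→38: 12 bp
  38→39: 1 bp
  39→55: 16 bp
  55→56: 1 bp
  56→63: 7 bp
  63→87: 24 bp
  87→88: 1 bp
  88→114: 26 bp
  114→131: 17 bp
  131→152: 21 bp
  152→169: 17 bp
  169→171: 2 bp
  171→180: 9 bp
  180→192: 12 bp
  192→196: 4 bp
  196→212: 16 bp
  212→220: 8 bp
  220→229: 9 bp
  229→14 (wrap): 238-229+14 = 23 bp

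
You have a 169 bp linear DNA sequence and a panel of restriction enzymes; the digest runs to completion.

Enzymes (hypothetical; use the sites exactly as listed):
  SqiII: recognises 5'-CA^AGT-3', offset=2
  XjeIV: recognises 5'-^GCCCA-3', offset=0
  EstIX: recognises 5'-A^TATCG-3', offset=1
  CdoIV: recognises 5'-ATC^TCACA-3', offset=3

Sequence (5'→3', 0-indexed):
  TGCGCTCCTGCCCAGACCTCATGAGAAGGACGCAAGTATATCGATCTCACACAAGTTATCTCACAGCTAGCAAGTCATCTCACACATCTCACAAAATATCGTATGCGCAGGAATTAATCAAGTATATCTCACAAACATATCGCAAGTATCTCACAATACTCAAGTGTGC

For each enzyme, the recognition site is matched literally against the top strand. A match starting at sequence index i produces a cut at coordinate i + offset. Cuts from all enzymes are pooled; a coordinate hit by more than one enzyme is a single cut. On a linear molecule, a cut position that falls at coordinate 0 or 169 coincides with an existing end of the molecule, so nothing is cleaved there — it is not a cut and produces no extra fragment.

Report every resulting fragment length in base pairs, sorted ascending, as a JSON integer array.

[4,6,7,7,7,7,7,8,8,8,9,9,9,12,12,24,25]

Scan for sites:
  SqiII CAAGT/2: at [32, 51, 70, 118, 142, 160] ⇒ [34, 53, 72, 120, 144, 162]
  XjeIV GCCCA/0: at [9] ⇒ [9]
  EstIX ATATCG/1: at [37, 95, 136] ⇒ [38, 96, 137]
  CdoIV ATCTCACA/3: at [43, 57, 76, 85, 125, 147] ⇒ [46, 60, 79, 88, 128, 150]

All cut coordinates (distinct, sorted): [9, 34, 38, 46, 53, 60, 72, 79, 88, 96, 120, 128, 137, 144, 150, 162]

Fragment lengths:
  [0,9): 9 bp
  [9,34): 25 bp
  [34,38): 4 bp
  [38,46): 8 bp
  [46,53): 7 bp
  [53,60): 7 bp
  [60,72): 12 bp
  [72,79): 7 bp
  [79,88): 9 bp
  [88,96): 8 bp
  [96,120): 24 bp
  [120,128): 8 bp
  [128,137): 9 bp
  [137,144): 7 bp
  [144,150): 6 bp
  [150,162): 12 bp
  [162,169): 7 bp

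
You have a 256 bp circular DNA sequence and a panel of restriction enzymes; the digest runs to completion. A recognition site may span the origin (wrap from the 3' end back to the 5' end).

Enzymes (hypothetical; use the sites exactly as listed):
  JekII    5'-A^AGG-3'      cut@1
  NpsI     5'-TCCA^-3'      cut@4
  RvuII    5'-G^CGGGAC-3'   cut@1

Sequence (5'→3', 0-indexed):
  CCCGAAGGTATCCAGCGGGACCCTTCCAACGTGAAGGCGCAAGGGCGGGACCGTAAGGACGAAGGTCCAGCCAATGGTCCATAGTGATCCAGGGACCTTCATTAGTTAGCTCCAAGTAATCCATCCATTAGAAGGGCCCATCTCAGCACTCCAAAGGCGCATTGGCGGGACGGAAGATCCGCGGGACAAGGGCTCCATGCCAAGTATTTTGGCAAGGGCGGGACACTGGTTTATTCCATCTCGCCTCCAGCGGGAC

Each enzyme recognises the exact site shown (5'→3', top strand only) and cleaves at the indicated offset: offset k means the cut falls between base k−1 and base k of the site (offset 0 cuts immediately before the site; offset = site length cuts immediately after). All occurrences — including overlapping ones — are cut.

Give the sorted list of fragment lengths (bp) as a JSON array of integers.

[1,1,1,4,4,4,5,6,7,7,7,7,9,9,9,10,10,11,11,11,12,13,16,17,20,21,23]

Site scan:
  JekII AAGG/1: at [4, 33, 40, 54, 61, 131, 153, 187, 213] ⇒ [5, 34, 41, 55, 62, 132, 154, 188, 214]
  NpsI TCCA/4: at [10, 24, 65, 77, 87, 110, 119, 123, 149, 193, 234, 245] ⇒ [14, 28, 69, 81, 91, 114, 123, 127, 153, 197, 238, 249]
  RvuII GCGGGAC/1: at [14, 44, 164, 180, 217, 249] ⇒ [15, 45, 165, 181, 218, 250]

All cut coordinates (distinct, sorted): [5, 14, 15, 28, 34, 41, 45, 55, 62, 69, 81, 91, 114, 123, 127, 132, 153, 154, 165, 181, 188, 197, 214, 218, 238, 249, 250]

Fragments:
  5→14: 9 bp
  14→15: 1 bp
  15→28: 13 bp
  28→34: 6 bp
  34→41: 7 bp
  41→45: 4 bp
  45→55: 10 bp
  55→62: 7 bp
  62→69: 7 bp
  69→81: 12 bp
  81→91: 10 bp
  91→114: 23 bp
  114→123: 9 bp
  123→127: 4 bp
  127→132: 5 bp
  132→153: 21 bp
  153→154: 1 bp
  154→165: 11 bp
  165→181: 16 bp
  181→188: 7 bp
  188→197: 9 bp
  197→214: 17 bp
  214→218: 4 bp
  218→238: 20 bp
  238→249: 11 bp
  249→250: 1 bp
  250→5 (wrap): 256-250+5 = 11 bp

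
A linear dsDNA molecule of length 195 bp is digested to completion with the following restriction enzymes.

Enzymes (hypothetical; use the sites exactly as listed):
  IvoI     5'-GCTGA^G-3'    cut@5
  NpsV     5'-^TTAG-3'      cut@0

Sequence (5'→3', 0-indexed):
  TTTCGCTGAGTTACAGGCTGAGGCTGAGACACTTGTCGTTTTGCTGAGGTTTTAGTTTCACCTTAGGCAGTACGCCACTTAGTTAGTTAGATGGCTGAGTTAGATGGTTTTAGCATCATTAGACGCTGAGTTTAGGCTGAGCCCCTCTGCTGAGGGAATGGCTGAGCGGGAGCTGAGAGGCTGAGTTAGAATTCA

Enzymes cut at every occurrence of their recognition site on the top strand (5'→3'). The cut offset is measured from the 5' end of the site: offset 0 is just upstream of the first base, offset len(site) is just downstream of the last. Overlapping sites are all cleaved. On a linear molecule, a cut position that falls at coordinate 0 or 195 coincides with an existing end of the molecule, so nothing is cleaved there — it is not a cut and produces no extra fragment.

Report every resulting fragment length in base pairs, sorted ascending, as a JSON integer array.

[1,1,2,4,4,4,6,8,9,9,9,10,10,11,11,11,12,12,12,13,16,20]

Per-enzyme occurrences:
  IvoI (GCTGAG, off=5): starts [4, 16, 22, 42, 93, 124, 135, 148, 160, 171, 179] → cuts [9, 21, 27, 47, 98, 129, 140, 153, 165, 176, 184]
  NpsV (TTAG, off=0): starts [51, 62, 78, 82, 86, 99, 109, 118, 131, 185] → cuts [51, 62, 78, 82, 86, 99, 109, 118, 131, 185]

All cut coordinates (distinct, sorted): [9, 21, 27, 47, 51, 62, 78, 82, 86, 98, 99, 109, 118, 129, 131, 140, 153, 165, 176, 184, 185]

Fragments:
  [0,9): 9 bp
  [9,21): 12 bp
  [21,27): 6 bp
  [27,47): 20 bp
  [47,51): 4 bp
  [51,62): 11 bp
  [62,78): 16 bp
  [78,82): 4 bp
  [82,86): 4 bp
  [86,98): 12 bp
  [98,99): 1 bp
  [99,109): 10 bp
  [109,118): 9 bp
  [118,129): 11 bp
  [129,131): 2 bp
  [131,140): 9 bp
  [140,153): 13 bp
  [153,165): 12 bp
  [165,176): 11 bp
  [176,184): 8 bp
  [184,185): 1 bp
  [185,195): 10 bp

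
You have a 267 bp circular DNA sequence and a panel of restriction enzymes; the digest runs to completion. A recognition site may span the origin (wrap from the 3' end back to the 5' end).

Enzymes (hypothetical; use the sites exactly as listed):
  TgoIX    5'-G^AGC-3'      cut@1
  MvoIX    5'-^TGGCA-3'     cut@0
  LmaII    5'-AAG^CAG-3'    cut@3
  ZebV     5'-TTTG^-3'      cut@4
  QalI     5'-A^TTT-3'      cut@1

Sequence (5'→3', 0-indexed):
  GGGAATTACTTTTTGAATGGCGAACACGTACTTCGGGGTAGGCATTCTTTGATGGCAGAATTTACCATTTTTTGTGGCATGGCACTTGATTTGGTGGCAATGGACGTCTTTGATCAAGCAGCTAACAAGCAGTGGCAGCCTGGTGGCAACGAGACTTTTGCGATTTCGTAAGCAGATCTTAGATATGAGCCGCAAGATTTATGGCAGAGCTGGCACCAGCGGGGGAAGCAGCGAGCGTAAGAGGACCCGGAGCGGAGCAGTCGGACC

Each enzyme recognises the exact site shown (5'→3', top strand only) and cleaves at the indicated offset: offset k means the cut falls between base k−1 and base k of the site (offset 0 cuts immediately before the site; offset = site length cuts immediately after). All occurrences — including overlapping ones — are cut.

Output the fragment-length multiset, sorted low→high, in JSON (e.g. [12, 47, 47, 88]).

[1,1,3,3,3,4,4,5,5,5,6,6,7,7,8,9,10,10,11,11,15,17,17,18,18,27,36]

Site scan:
  TgoIX (GAGC, off=1): starts [186, 206, 232, 249, 254] → cuts [187, 207, 233, 250, 255]
  MvoIX (TGGCA, off=0): starts [52, 74, 79, 94, 132, 143, 201, 210] → cuts [52, 74, 79, 94, 132, 143, 201, 210]
  LmaII (AAGCAG, off=3): starts [115, 126, 169, 225] → cuts [118, 129, 172, 228]
  ZebV (TTTG, off=4): starts [11, 47, 70, 89, 108, 156] → cuts [15, 51, 74, 93, 112, 160]
  QalI (ATTT, off=1): starts [59, 66, 88, 162, 196] → cuts [60, 67, 89, 163, 197]

Pooled cuts: [15, 51, 52, 60, 67, 74, 79, 89, 93, 94, 112, 118, 129, 132, 143, 160, 163, 172, 187, 197, 201, 207, 210, 228, 233, 250, 255]

Fragments:
  15→51: 36 bp
  51→52: 1 bp
  52→60: 8 bp
  60→67: 7 bp
  67→74: 7 bp
  74→79: 5 bp
  79→89: 10 bp
  89→93: 4 bp
  93→94: 1 bp
  94→112: 18 bp
  112→118: 6 bp
  118→129: 11 bp
  129→132: 3 bp
  132→143: 11 bp
  143→160: 17 bp
  160→163: 3 bp
  163→172: 9 bp
  172→187: 15 bp
  187→197: 10 bp
  197→201: 4 bp
  201→207: 6 bp
  207→210: 3 bp
  210→228: 18 bp
  228→233: 5 bp
  233→250: 17 bp
  250→255: 5 bp
  255→15 (wrap): 267-255+15 = 27 bp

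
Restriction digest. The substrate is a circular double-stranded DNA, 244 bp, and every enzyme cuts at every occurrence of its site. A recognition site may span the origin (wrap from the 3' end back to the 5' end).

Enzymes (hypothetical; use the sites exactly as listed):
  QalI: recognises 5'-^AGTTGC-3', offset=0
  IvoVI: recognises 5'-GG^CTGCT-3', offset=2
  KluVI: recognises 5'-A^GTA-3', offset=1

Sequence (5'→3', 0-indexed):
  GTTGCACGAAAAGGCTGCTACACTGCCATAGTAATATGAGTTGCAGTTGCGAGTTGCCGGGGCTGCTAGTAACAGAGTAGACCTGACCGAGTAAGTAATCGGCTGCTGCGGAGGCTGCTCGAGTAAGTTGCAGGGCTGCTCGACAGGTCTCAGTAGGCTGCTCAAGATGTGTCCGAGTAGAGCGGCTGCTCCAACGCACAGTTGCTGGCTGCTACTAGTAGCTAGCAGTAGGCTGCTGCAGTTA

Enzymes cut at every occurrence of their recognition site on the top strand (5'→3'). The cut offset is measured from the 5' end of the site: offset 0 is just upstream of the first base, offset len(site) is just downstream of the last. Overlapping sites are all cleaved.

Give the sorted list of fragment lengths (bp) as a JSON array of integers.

Site scan:
  QalI AGTTGC/0: at [38, 44, 51, 125, 199, 243] ⇒ [38, 44, 51, 125, 199, 243]
  IvoVI GGCTGCT/2: at [12, 60, 100, 112, 133, 155, 183, 206, 230] ⇒ [14, 62, 102, 114, 135, 157, 185, 208, 232]
  KluVI AGTA/1: at [29, 67, 75, 89, 93, 121, 151, 175, 216, 226] ⇒ [30, 68, 76, 90, 94, 122, 152, 176, 217, 227]

All cut coordinates (distinct, sorted): [14, 30, 38, 44, 51, 62, 68, 76, 90, 94, 102, 114, 122, 125, 135, 152, 157, 176, 185, 199, 208, 217, 227, 232, 243]

Fragments:
  14→30: 16 bp
  30→38: 8 bp
  38→44: 6 bp
  44→51: 7 bp
  51→62: 11 bp
  62→68: 6 bp
  68→76: 8 bp
  76→90: 14 bp
  90→94: 4 bp
  94→102: 8 bp
  102→114: 12 bp
  114→122: 8 bp
  122→125: 3 bp
  125→135: 10 bp
  135→152: 17 bp
  152→157: 5 bp
  157→176: 19 bp
  176→185: 9 bp
  185→199: 14 bp
  199→208: 9 bp
  208→217: 9 bp
  217→227: 10 bp
  227→232: 5 bp
  232→243: 11 bp
  243→14 (wrap): 244-243+14 = 15 bp

[3,4,5,5,6,6,7,8,8,8,8,9,9,9,10,10,11,11,12,14,14,15,16,17,19]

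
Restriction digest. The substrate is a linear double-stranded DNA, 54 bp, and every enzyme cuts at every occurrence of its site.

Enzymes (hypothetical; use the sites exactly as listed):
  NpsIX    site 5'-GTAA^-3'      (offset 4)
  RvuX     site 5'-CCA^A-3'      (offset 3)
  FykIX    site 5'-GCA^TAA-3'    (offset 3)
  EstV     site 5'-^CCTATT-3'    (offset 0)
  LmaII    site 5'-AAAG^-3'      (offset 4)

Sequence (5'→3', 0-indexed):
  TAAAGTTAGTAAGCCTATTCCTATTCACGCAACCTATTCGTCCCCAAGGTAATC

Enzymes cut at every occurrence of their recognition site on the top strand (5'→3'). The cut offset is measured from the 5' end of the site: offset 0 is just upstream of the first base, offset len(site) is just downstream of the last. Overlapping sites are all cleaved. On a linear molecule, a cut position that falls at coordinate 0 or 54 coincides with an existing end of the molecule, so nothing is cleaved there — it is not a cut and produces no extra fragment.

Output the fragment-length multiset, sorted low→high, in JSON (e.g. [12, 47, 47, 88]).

[1,2,5,6,6,7,13,14]

Site scan:
  NpsIX (GTAA, off=4): starts [8, 48] → cuts [12, 52]
  RvuX (CCAA, off=3): starts [43] → cuts [46]
  FykIX (GCATAA, off=3): no sites
  EstV (CCTATT, off=0): starts [13, 19, 32] → cuts [13, 19, 32]
  LmaII (AAAG, off=4): starts [1] → cuts [5]

All cut coordinates (distinct, sorted): [5, 12, 13, 19, 32, 46, 52]

Fragments:
  [0,5): 5 bp
  [5,12): 7 bp
  [12,13): 1 bp
  [13,19): 6 bp
  [19,32): 13 bp
  [32,46): 14 bp
  [46,52): 6 bp
  [52,54): 2 bp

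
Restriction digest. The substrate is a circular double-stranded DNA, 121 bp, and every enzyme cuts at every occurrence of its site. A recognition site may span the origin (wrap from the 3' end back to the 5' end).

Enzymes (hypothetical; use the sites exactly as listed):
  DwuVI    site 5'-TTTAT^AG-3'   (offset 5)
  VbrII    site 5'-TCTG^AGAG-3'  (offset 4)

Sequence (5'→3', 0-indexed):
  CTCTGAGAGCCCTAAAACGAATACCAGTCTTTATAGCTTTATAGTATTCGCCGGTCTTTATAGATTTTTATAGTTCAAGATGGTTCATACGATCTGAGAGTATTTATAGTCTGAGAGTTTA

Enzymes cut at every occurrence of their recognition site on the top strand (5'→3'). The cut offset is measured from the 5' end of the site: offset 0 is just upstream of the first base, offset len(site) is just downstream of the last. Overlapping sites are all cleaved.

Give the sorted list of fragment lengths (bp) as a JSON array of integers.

Site scan:
  DwuVI TTTATAG/5: at [29, 37, 56, 66, 102] ⇒ [34, 42, 61, 71, 107]
  VbrII TCTGAGAG/4: at [1, 92, 109] ⇒ [5, 96, 113]

All cut coordinates (distinct, sorted): [5, 34, 42, 61, 71, 96, 107, 113]

Fragments:
  5→34: 29 bp
  34→42: 8 bp
  42→61: 19 bp
  61→71: 10 bp
  71→96: 25 bp
  96→107: 11 bp
  107→113: 6 bp
  113→5 (wrap): 121-113+5 = 13 bp

[6,8,10,11,13,19,25,29]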